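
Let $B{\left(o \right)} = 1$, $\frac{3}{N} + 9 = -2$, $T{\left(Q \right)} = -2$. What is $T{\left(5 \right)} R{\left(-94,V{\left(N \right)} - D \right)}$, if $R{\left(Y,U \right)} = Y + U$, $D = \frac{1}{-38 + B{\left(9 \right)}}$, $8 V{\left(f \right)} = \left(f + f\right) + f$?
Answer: $\frac{306309}{1628} \approx 188.15$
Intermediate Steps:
$N = - \frac{3}{11}$ ($N = \frac{3}{-9 - 2} = \frac{3}{-11} = 3 \left(- \frac{1}{11}\right) = - \frac{3}{11} \approx -0.27273$)
$V{\left(f \right)} = \frac{3 f}{8}$ ($V{\left(f \right)} = \frac{\left(f + f\right) + f}{8} = \frac{2 f + f}{8} = \frac{3 f}{8}$)
$D = - \frac{1}{37}$ ($D = \frac{1}{-38 + 1} = \frac{1}{-37} = - \frac{1}{37} \approx -0.027027$)
$R{\left(Y,U \right)} = U + Y$
$T{\left(5 \right)} R{\left(-94,V{\left(N \right)} - D \right)} = - 2 \left(\left(\frac{3}{8} \left(- \frac{3}{11}\right) - - \frac{1}{37}\right) - 94\right) = - 2 \left(\left(- \frac{9}{88} + \frac{1}{37}\right) - 94\right) = - 2 \left(- \frac{245}{3256} - 94\right) = \left(-2\right) \left(- \frac{306309}{3256}\right) = \frac{306309}{1628}$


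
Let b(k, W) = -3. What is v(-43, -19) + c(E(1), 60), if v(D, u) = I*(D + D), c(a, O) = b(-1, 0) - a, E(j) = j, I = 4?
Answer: -348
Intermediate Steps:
c(a, O) = -3 - a
v(D, u) = 8*D (v(D, u) = 4*(D + D) = 4*(2*D) = 8*D)
v(-43, -19) + c(E(1), 60) = 8*(-43) + (-3 - 1*1) = -344 + (-3 - 1) = -344 - 4 = -348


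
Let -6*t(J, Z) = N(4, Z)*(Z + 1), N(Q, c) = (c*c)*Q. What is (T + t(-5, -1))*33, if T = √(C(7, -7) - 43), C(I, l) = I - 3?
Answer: 33*I*√39 ≈ 206.08*I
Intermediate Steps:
N(Q, c) = Q*c² (N(Q, c) = c²*Q = Q*c²)
t(J, Z) = -2*Z²*(1 + Z)/3 (t(J, Z) = -4*Z²*(Z + 1)/6 = -4*Z²*(1 + Z)/6 = -2*Z²*(1 + Z)/3)
C(I, l) = -3 + I
T = I*√39 (T = √((-3 + 7) - 43) = √(4 - 43) = √(-39) = I*√39 ≈ 6.245*I)
(T + t(-5, -1))*33 = (I*√39 + (⅔)*(-1)²*(-1 - 1*(-1)))*33 = (I*√39 + (⅔)*1*(-1 + 1))*33 = (I*√39 + (⅔)*1*0)*33 = (I*√39 + 0)*33 = (I*√39)*33 = 33*I*√39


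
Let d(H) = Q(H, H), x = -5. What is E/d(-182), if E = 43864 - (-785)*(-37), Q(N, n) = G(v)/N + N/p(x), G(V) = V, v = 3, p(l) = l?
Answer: 13485290/33109 ≈ 407.30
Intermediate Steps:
Q(N, n) = 3/N - N/5 (Q(N, n) = 3/N + N/(-5) = 3/N + N*(-⅕) = 3/N - N/5)
d(H) = 3/H - H/5
E = 14819 (E = 43864 - 1*29045 = 43864 - 29045 = 14819)
E/d(-182) = 14819/(3/(-182) - ⅕*(-182)) = 14819/(3*(-1/182) + 182/5) = 14819/(-3/182 + 182/5) = 14819/(33109/910) = 14819*(910/33109) = 13485290/33109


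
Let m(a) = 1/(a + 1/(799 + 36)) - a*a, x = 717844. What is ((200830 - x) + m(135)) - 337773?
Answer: -98411149877/112726 ≈ -8.7301e+5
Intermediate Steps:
m(a) = 1/(1/835 + a) - a² (m(a) = 1/(a + 1/835) - a² = 1/(1/835 + a) - a²)
((200830 - x) + m(135)) - 337773 = ((200830 - 1*717844) + (835 - 1*135² - 835*135³)/(1 + 835*135)) - 337773 = ((200830 - 717844) + (835 - 1*18225 - 835*2460375)/(1 + 112725)) - 337773 = (-517014 + (835 - 18225 - 2054413125)/112726) - 337773 = (-517014 + (1/112726)*(-2054430515)) - 337773 = (-517014 - 2054430515/112726) - 337773 = -60335350679/112726 - 337773 = -98411149877/112726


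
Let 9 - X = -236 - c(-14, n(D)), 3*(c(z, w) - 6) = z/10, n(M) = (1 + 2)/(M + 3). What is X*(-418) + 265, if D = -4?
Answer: -1566869/15 ≈ -1.0446e+5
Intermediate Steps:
n(M) = 3/(3 + M)
c(z, w) = 6 + z/30 (c(z, w) = 6 + (z/10)/3 = 6 + z/30)
X = 3758/15 (X = 9 - (-236 - (6 + (1/30)*(-14))) = 9 - (-236 - (6 - 7/15)) = 9 - (-236 - 1*83/15) = 9 - (-236 - 83/15) = 9 - 1*(-3623/15) = 9 + 3623/15 = 3758/15 ≈ 250.53)
X*(-418) + 265 = (3758/15)*(-418) + 265 = -1570844/15 + 265 = -1566869/15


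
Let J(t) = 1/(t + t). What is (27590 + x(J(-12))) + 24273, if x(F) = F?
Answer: 1244711/24 ≈ 51863.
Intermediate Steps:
J(t) = 1/(2*t)
(27590 + x(J(-12))) + 24273 = (27590 + (½)/(-12)) + 24273 = (27590 + (½)*(-1/12)) + 24273 = (27590 - 1/24) + 24273 = 662159/24 + 24273 = 1244711/24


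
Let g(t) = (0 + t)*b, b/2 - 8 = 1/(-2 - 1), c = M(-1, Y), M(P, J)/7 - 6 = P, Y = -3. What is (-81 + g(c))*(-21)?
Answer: -9569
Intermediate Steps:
M(P, J) = 42 + 7*P
c = 35 (c = 42 + 7*(-1) = 42 - 7 = 35)
b = 46/3 (b = 16 + 2/(-2 - 1) = 16 + 2/(-3) = 16 + 2*(-⅓) = 16 - ⅔ = 46/3 ≈ 15.333)
g(t) = 46*t/3 (g(t) = (0 + t)*(46/3) = t*(46/3) = 46*t/3)
(-81 + g(c))*(-21) = (-81 + (46/3)*35)*(-21) = (-81 + 1610/3)*(-21) = (1367/3)*(-21) = -9569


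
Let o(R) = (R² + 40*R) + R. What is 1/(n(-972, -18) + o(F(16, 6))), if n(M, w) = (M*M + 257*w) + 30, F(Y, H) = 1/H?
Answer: 36/33847015 ≈ 1.0636e-6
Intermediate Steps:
o(R) = R² + 41*R
n(M, w) = 30 + M² + 257*w (n(M, w) = (M² + 257*w) + 30 = 30 + M² + 257*w)
1/(n(-972, -18) + o(F(16, 6))) = 1/((30 + (-972)² + 257*(-18)) + (41 + 1/6)/6) = 1/((30 + 944784 - 4626) + (41 + ⅙)/6) = 1/(940188 + (⅙)*(247/6)) = 1/(940188 + 247/36) = 1/(33847015/36) = 36/33847015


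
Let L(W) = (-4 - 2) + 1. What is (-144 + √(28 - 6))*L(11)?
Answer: 720 - 5*√22 ≈ 696.55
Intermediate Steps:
L(W) = -5 (L(W) = -6 + 1 = -5)
(-144 + √(28 - 6))*L(11) = (-144 + √(28 - 6))*(-5) = (-144 + √22)*(-5) = 720 - 5*√22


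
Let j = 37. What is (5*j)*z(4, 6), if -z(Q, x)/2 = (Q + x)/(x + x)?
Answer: -925/3 ≈ -308.33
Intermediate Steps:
z(Q, x) = -(Q + x)/x (z(Q, x) = -2*(Q + x)/(x + x) = -2*(Q + x)/(2*x) = -2*(Q + x)*1/(2*x) = -(Q + x)/x)
(5*j)*z(4, 6) = (5*37)*((-1*4 - 1*6)/6) = 185*((-4 - 6)/6) = 185*((1/6)*(-10)) = 185*(-5/3) = -925/3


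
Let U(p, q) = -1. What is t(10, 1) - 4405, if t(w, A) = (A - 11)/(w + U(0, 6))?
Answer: -39655/9 ≈ -4406.1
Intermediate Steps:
t(w, A) = (-11 + A)/(-1 + w) (t(w, A) = (A - 11)/(w - 1) = (-11 + A)/(-1 + w))
t(10, 1) - 4405 = (-11 + 1)/(-1 + 10) - 4405 = -10/9 - 4405 = -39655/9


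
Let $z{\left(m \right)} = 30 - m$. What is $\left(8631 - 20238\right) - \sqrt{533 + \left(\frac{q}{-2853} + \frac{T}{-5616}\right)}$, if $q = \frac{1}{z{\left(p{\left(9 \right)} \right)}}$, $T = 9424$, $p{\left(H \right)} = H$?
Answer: $-11607 - \frac{\sqrt{3979253000177}}{86541} \approx -11630.0$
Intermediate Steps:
$q = \frac{1}{21}$ ($q = \frac{1}{30 - 9} = \frac{1}{21} \approx 0.047619$)
$\left(8631 - 20238\right) - \sqrt{533 + \left(\frac{q}{-2853} + \frac{T}{-5616}\right)} = \left(8631 - 20238\right) - \sqrt{533 + \left(\frac{1}{21 \left(-2853\right)} + \frac{9424}{-5616}\right)} = -11607 - \sqrt{533 + \left(\frac{1}{21} \left(- \frac{1}{2853}\right) + 9424 \left(- \frac{1}{5616}\right)\right)} = -11607 - \sqrt{533 - \frac{435668}{259623}} = -11607 - \sqrt{\frac{137943391}{259623}} = -11607 - \frac{\sqrt{3979253000177}}{86541}$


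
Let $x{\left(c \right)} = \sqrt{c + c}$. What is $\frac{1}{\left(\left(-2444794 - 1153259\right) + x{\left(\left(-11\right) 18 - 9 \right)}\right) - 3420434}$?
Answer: $- \frac{7018487}{49259159769583} - \frac{3 i \sqrt{46}}{49259159769583} \approx -1.4248 \cdot 10^{-7} - 4.1306 \cdot 10^{-13} i$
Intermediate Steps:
$x{\left(c \right)} = \sqrt{2} \sqrt{c}$ ($x{\left(c \right)} = \sqrt{2 c} = \sqrt{2} \sqrt{c}$)
$\frac{1}{\left(\left(-2444794 - 1153259\right) + x{\left(\left(-11\right) 18 - 9 \right)}\right) - 3420434} = \frac{1}{\left(\left(-2444794 - 1153259\right) + \sqrt{2} \sqrt{\left(-11\right) 18 - 9}\right) - 3420434} = \frac{1}{\left(-3598053 + \sqrt{2} \sqrt{-198 - 9}\right) - 3420434} = \frac{1}{\left(-3598053 + \sqrt{2} \sqrt{-207}\right) - 3420434} = \frac{1}{\left(-3598053 + \sqrt{2} \cdot 3 i \sqrt{23}\right) - 3420434} = \frac{1}{\left(-3598053 + 3 i \sqrt{46}\right) - 3420434} = \frac{1}{-7018487 + 3 i \sqrt{46}}$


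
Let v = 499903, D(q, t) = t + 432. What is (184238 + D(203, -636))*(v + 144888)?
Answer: 118663466894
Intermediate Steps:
D(q, t) = 432 + t
(184238 + D(203, -636))*(v + 144888) = (184238 + (432 - 636))*(499903 + 144888) = (184238 - 204)*644791 = 184034*644791 = 118663466894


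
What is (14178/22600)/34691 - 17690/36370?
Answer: -693436900007/1425734187100 ≈ -0.48637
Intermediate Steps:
(14178/22600)/34691 - 17690/36370 = (14178*(1/22600))*(1/34691) - 17690*1/36370 = (7089/11300)*(1/34691) - 1769/3637 = 7089/392008300 - 1769/3637 = -693436900007/1425734187100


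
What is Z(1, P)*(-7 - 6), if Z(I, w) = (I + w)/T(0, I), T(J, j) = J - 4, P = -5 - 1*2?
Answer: -39/2 ≈ -19.500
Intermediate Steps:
P = -7 (P = -5 - 2 = -7)
T(J, j) = -4 + J
Z(I, w) = -I/4 - w/4 (Z(I, w) = (I + w)/(-4 + 0) = (I + w)/(-4) = (I + w)*(-1/4) = -I/4 - w/4)
Z(1, P)*(-7 - 6) = (-1/4*1 - 1/4*(-7))*(-7 - 6) = (-1/4 + 7/4)*(-13) = (3/2)*(-13) = -39/2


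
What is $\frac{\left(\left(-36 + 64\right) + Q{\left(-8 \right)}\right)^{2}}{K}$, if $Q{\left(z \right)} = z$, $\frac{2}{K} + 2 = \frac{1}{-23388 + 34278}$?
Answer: $- \frac{435580}{1089} \approx -399.98$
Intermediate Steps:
$K = - \frac{21780}{21779}$ ($K = \frac{2}{-2 + \frac{1}{-23388 + 34278}} = \frac{2}{-2 + \frac{1}{10890}} = \frac{2}{- \frac{21779}{10890}} = 2 \left(- \frac{10890}{21779}\right) = - \frac{21780}{21779} \approx -1.0$)
$\frac{\left(\left(-36 + 64\right) + Q{\left(-8 \right)}\right)^{2}}{K} = \frac{\left(\left(-36 + 64\right) - 8\right)^{2}}{- \frac{21780}{21779}} = \left(28 - 8\right)^{2} \left(- \frac{21779}{21780}\right) = 20^{2} \left(- \frac{21779}{21780}\right) = 400 \left(- \frac{21779}{21780}\right) = - \frac{435580}{1089}$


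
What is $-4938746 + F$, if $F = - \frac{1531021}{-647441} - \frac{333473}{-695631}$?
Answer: $- \frac{2224311292051018322}{450380030271} \approx -4.9387 \cdot 10^{6}$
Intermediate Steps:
$F = \frac{1280929761844}{450380030271}$ ($F = \left(-1531021\right) \left(- \frac{1}{647441}\right) - - \frac{333473}{695631} = \frac{1531021}{647441} + \frac{333473}{695631} = \frac{1280929761844}{450380030271} \approx 2.8441$)
$-4938746 + F = -4938746 + \frac{1280929761844}{450380030271} = - \frac{2224311292051018322}{450380030271}$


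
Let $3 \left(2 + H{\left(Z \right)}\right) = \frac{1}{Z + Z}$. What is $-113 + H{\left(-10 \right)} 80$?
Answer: $- \frac{823}{3} \approx -274.33$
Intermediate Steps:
$H{\left(Z \right)} = -2 + \frac{1}{6 Z}$ ($H{\left(Z \right)} = -2 + \frac{1}{3 \left(Z + Z\right)} = -2 + \frac{1}{3 \cdot 2 Z} = -2 + \frac{\frac{1}{2} \frac{1}{Z}}{3} = -2 + \frac{1}{6 Z}$)
$-113 + H{\left(-10 \right)} 80 = -113 + \left(-2 + \frac{1}{6 \left(-10\right)}\right) 80 = -113 + \left(-2 + \frac{1}{6} \left(- \frac{1}{10}\right)\right) 80 = -113 + \left(-2 - \frac{1}{60}\right) 80 = -113 - \frac{484}{3} = - \frac{823}{3}$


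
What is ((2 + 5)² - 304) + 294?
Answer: 39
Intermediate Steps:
((2 + 5)² - 304) + 294 = (7² - 304) + 294 = (49 - 304) + 294 = -255 + 294 = 39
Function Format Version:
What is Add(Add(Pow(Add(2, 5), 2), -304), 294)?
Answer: 39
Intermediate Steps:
Add(Add(Pow(Add(2, 5), 2), -304), 294) = Add(Add(Pow(7, 2), -304), 294) = Add(Add(49, -304), 294) = Add(-255, 294) = 39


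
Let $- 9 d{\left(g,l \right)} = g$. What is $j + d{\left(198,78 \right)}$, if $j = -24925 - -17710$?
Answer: $-7237$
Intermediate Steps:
$d{\left(g,l \right)} = - \frac{g}{9}$
$j = -7215$ ($j = -24925 + 17710 = -7215$)
$j + d{\left(198,78 \right)} = -7215 - 22 = -7237$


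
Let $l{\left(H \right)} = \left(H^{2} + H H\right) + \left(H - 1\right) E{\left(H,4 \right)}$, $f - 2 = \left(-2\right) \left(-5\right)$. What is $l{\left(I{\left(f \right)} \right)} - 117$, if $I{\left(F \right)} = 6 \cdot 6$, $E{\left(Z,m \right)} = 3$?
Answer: $2580$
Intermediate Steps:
$f = 12$ ($f = 2 - -10 = 2 + 10 = 12$)
$I{\left(F \right)} = 36$
$l{\left(H \right)} = -3 + 2 H^{2} + 3 H$ ($l{\left(H \right)} = \left(H^{2} + H H\right) + \left(H - 1\right) 3 = \left(H^{2} + H^{2}\right) + \left(-1 + H\right) 3 = 2 H^{2} + \left(-3 + 3 H\right) = -3 + 2 H^{2} + 3 H$)
$l{\left(I{\left(f \right)} \right)} - 117 = \left(-3 + 2 \cdot 36^{2} + 3 \cdot 36\right) - 117 = \left(-3 + 2 \cdot 1296 + 108\right) - 117 = \left(-3 + 2592 + 108\right) - 117 = 2697 - 117 = 2580$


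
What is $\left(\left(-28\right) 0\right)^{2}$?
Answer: $0$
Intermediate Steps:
$\left(\left(-28\right) 0\right)^{2} = 0^{2} = 0$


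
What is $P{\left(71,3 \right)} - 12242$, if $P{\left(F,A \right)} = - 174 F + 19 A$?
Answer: $-24539$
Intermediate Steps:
$P{\left(71,3 \right)} - 12242 = \left(\left(-174\right) 71 + 19 \cdot 3\right) - 12242 = \left(-12354 + 57\right) - 12242 = -12297 - 12242 = -24539$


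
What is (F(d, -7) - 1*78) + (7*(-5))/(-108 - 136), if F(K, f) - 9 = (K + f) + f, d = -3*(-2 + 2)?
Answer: -20217/244 ≈ -82.857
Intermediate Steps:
d = 0 (d = -3*0 = 0)
F(K, f) = 9 + K + 2*f (F(K, f) = 9 + ((K + f) + f) = 9 + (K + 2*f) = 9 + K + 2*f)
(F(d, -7) - 1*78) + (7*(-5))/(-108 - 136) = ((9 + 0 + 2*(-7)) - 1*78) + (7*(-5))/(-108 - 136) = ((9 + 0 - 14) - 78) - 35/(-244) = (-5 - 78) - 35*(-1/244) = -83 + 35/244 = -20217/244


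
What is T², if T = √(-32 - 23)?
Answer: -55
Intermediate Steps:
T = I*√55 (T = √(-55) = I*√55 ≈ 7.4162*I)
T² = (I*√55)² = -55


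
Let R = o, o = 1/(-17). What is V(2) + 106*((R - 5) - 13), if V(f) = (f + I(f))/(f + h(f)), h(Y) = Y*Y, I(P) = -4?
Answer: -97643/51 ≈ -1914.6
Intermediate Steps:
o = -1/17 ≈ -0.058824
R = -1/17 ≈ -0.058824
h(Y) = Y**2
V(f) = (-4 + f)/(f + f**2) (V(f) = (f - 4)/(f + f**2) = (-4 + f)/(f + f**2))
V(2) + 106*((R - 5) - 13) = (-4 + 2)/(2*(1 + 2)) + 106*((-1/17 - 5) - 13) = (1/2)*(-2)/3 + 106*(-86/17 - 13) = (1/2)*(1/3)*(-2) + 106*(-307/17) = -1/3 - 32542/17 = -97643/51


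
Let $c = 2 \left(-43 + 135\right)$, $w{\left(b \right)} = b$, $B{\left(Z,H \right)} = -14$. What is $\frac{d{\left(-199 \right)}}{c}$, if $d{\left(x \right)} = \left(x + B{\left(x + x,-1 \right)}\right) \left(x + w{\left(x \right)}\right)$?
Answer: $\frac{42387}{92} \approx 460.73$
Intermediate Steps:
$c = 184$ ($c = 2 \cdot 92 = 184$)
$d{\left(x \right)} = 2 x \left(-14 + x\right)$ ($d{\left(x \right)} = \left(x - 14\right) \left(x + x\right) = \left(-14 + x\right) 2 x = 2 x \left(-14 + x\right)$)
$\frac{d{\left(-199 \right)}}{c} = \frac{2 \left(-199\right) \left(-14 - 199\right)}{184} = 2 \left(-199\right) \left(-213\right) \frac{1}{184} = 84774 \cdot \frac{1}{184} = \frac{42387}{92}$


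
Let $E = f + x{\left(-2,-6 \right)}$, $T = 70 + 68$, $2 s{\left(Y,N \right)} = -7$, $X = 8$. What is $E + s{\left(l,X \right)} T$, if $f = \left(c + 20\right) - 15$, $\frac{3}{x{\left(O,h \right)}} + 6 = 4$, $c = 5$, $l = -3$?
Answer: $- \frac{949}{2} \approx -474.5$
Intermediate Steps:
$s{\left(Y,N \right)} = - \frac{7}{2}$ ($s{\left(Y,N \right)} = \frac{1}{2} \left(-7\right) = - \frac{7}{2}$)
$x{\left(O,h \right)} = - \frac{3}{2}$ ($x{\left(O,h \right)} = \frac{3}{-6 + 4} = \frac{3}{-2} = 3 \left(- \frac{1}{2}\right) = - \frac{3}{2}$)
$f = 10$ ($f = \left(5 + 20\right) - 15 = 25 - 15 = 10$)
$T = 138$
$E = \frac{17}{2}$ ($E = 10 - \frac{3}{2} = \frac{17}{2} \approx 8.5$)
$E + s{\left(l,X \right)} T = \frac{17}{2} - 483 = - \frac{949}{2}$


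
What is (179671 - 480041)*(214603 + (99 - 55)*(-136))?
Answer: -62662889030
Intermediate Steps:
(179671 - 480041)*(214603 + (99 - 55)*(-136)) = -300370*(214603 + 44*(-136)) = -300370*(214603 - 5984) = -300370*208619 = -62662889030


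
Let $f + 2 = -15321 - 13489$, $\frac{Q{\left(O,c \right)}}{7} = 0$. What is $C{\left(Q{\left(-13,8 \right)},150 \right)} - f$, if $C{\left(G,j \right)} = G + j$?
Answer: $28962$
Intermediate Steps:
$Q{\left(O,c \right)} = 0$ ($Q{\left(O,c \right)} = 7 \cdot 0 = 0$)
$f = -28812$ ($f = -2 - 28810 = -28812$)
$C{\left(Q{\left(-13,8 \right)},150 \right)} - f = \left(0 + 150\right) - -28812 = 150 + 28812 = 28962$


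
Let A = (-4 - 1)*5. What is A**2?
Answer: 625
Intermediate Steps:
A = -25 (A = -5*5 = -25)
A**2 = (-25)**2 = 625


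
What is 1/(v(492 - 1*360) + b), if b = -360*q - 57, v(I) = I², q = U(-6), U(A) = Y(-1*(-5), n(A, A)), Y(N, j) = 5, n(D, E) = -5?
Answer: 1/15567 ≈ 6.4238e-5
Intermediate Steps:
U(A) = 5
q = 5
b = -1857 (b = -360*5 - 57 = -1800 - 57 = -1857)
1/(v(492 - 1*360) + b) = 1/((492 - 1*360)² - 1857) = 1/((492 - 360)² - 1857) = 1/(132² - 1857) = 1/(17424 - 1857) = 1/15567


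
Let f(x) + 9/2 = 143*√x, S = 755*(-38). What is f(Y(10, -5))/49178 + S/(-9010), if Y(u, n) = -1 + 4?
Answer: 282175255/88618756 + 143*√3/49178 ≈ 3.1892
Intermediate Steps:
Y(u, n) = 3
S = -28690
f(x) = -9/2 + 143*√x
f(Y(10, -5))/49178 + S/(-9010) = (-9/2 + 143*√3)/49178 - 28690/(-9010) = (-9/2 + 143*√3)*(1/49178) - 28690*(-1/9010) = (-9/98356 + 143*√3/49178) + 2869/901 = 282175255/88618756 + 143*√3/49178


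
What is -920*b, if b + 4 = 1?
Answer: 2760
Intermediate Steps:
b = -3 (b = -4 + 1 = -3)
-920*b = -920*(-3) = 2760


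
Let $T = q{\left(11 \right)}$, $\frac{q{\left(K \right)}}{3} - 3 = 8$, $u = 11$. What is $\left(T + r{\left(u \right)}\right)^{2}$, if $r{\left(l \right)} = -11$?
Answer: $484$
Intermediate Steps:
$q{\left(K \right)} = 33$ ($q{\left(K \right)} = 9 + 3 \cdot 8 = 9 + 24 = 33$)
$T = 33$
$\left(T + r{\left(u \right)}\right)^{2} = \left(33 - 11\right)^{2} = 22^{2} = 484$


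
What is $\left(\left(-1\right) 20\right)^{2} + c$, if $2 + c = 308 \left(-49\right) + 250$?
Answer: $-14444$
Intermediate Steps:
$c = -14844$ ($c = -2 + \left(308 \left(-49\right) + 250\right) = -2 + \left(-15092 + 250\right) = -2 - 14842 = -14844$)
$\left(\left(-1\right) 20\right)^{2} + c = \left(\left(-1\right) 20\right)^{2} - 14844 = \left(-20\right)^{2} - 14844 = 400 - 14844 = -14444$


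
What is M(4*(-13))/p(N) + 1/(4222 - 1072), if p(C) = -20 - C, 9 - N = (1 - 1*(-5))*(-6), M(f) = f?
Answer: 2521/3150 ≈ 0.80032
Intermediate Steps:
N = 45 (N = 9 - (1 - 1*(-5))*(-6) = 9 - (1 + 5)*(-6) = 9 - 6*(-6) = 9 - 1*(-36) = 9 + 36 = 45)
M(4*(-13))/p(N) + 1/(4222 - 1072) = (4*(-13))/(-20 - 1*45) + 1/(4222 - 1072) = -52/(-20 - 45) + 1/3150 = -52/(-65) + 1/3150 = -52*(-1/65) + 1/3150 = 4/5 + 1/3150 = 2521/3150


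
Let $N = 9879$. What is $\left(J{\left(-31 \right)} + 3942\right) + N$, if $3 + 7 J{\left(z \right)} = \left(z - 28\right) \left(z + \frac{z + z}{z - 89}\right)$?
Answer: $\frac{5912551}{420} \approx 14078.0$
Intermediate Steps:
$J{\left(z \right)} = - \frac{3}{7} + \frac{\left(-28 + z\right) \left(z + \frac{2 z}{-89 + z}\right)}{7}$ ($J{\left(z \right)} = - \frac{3}{7} + \frac{\left(z - 28\right) \left(z + \frac{z + z}{z - 89}\right)}{7} = - \frac{3}{7} + \frac{\left(-28 + z\right) \left(z + \frac{2 z}{-89 + z}\right)}{7}$)
$\left(J{\left(-31 \right)} + 3942\right) + N = \left(\frac{267 + \left(-31\right)^{3} - 115 \left(-31\right)^{2} + 2433 \left(-31\right)}{7 \left(-89 - 31\right)} + 3942\right) + 9879 = \left(\frac{267 - 29791 - 110515 - 75423}{7 \left(-120\right)} + 3942\right) + 9879 = \left(\frac{1}{7} \left(- \frac{1}{120}\right) \left(267 - 29791 - 110515 - 75423\right) + 3942\right) + 9879 = \left(\frac{1}{7} \left(- \frac{1}{120}\right) \left(-215462\right) + 3942\right) + 9879 = \left(\frac{107731}{420} + 3942\right) + 9879 = \frac{1763371}{420} + 9879 = \frac{5912551}{420}$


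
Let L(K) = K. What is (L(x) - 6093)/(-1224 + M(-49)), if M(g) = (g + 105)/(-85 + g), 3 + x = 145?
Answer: 398717/82036 ≈ 4.8603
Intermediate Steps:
x = 142 (x = -3 + 145 = 142)
M(g) = (105 + g)/(-85 + g)
(L(x) - 6093)/(-1224 + M(-49)) = (142 - 6093)/(-1224 + (105 - 49)/(-85 - 49)) = -5951/(-1224 + 56/(-134)) = -5951/(-1224 - 1/134*56) = -5951/(-1224 - 28/67) = -5951/(-82036/67) = -5951*(-67/82036) = 398717/82036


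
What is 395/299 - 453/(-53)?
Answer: 156382/15847 ≈ 9.8682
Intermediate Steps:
395/299 - 453/(-53) = 395*(1/299) - 453*(-1/53) = 395/299 + 453/53 = 156382/15847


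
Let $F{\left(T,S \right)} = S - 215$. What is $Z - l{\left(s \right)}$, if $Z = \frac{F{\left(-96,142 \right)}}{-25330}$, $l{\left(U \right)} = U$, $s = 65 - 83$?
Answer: $\frac{456013}{25330} \approx 18.003$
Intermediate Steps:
$F{\left(T,S \right)} = -215 + S$
$s = -18$ ($s = 65 - 83 = -18$)
$Z = \frac{73}{25330}$ ($Z = \frac{-215 + 142}{-25330} = \left(-73\right) \left(- \frac{1}{25330}\right) = \frac{73}{25330} \approx 0.002882$)
$Z - l{\left(s \right)} = \frac{73}{25330} - -18 = \frac{73}{25330} + 18 = \frac{456013}{25330}$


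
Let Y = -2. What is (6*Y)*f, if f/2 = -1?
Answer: 24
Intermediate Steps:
f = -2 (f = 2*(-1) = -2)
(6*Y)*f = (6*(-2))*(-2) = -12*(-2) = 24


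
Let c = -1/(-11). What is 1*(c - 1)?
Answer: -10/11 ≈ -0.90909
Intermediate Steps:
c = 1/11 (c = -1*(-1/11) = 1/11 ≈ 0.090909)
1*(c - 1) = 1*(1/11 - 1) = 1*(-10/11) = -10/11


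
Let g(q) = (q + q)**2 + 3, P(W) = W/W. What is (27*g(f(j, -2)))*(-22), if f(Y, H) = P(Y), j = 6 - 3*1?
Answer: -4158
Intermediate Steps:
P(W) = 1
j = 3 (j = 6 - 3 = 3)
f(Y, H) = 1
g(q) = 3 + 4*q**2 (g(q) = (2*q)**2 + 3 = 4*q**2 + 3 = 3 + 4*q**2)
(27*g(f(j, -2)))*(-22) = (27*(3 + 4*1**2))*(-22) = (27*(3 + 4*1))*(-22) = (27*(3 + 4))*(-22) = (27*7)*(-22) = 189*(-22) = -4158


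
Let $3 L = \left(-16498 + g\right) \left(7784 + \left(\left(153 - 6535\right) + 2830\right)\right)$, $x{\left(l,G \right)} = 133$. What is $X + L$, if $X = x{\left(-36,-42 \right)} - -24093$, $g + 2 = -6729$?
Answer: $-32744150$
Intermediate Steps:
$g = -6731$ ($g = -2 - 6729 = -6731$)
$X = 24226$ ($X = 133 - -24093 = 133 + 24093 = 24226$)
$L = -32768376$ ($L = \frac{\left(-16498 - 6731\right) \left(7784 + \left(\left(153 - 6535\right) + 2830\right)\right)}{3} = \frac{\left(-23229\right) \left(7784 + \left(-6382 + 2830\right)\right)}{3} = \frac{\left(-23229\right) \left(7784 - 3552\right)}{3} = \frac{\left(-23229\right) 4232}{3} = \frac{1}{3} \left(-98305128\right) = -32768376$)
$X + L = 24226 - 32768376 = -32744150$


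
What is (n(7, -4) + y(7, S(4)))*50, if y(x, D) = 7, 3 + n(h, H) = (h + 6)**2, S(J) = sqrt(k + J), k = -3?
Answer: 8650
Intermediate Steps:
S(J) = sqrt(-3 + J)
n(h, H) = -3 + (6 + h)**2 (n(h, H) = -3 + (h + 6)**2 = -3 + (6 + h)**2)
(n(7, -4) + y(7, S(4)))*50 = ((-3 + (6 + 7)**2) + 7)*50 = ((-3 + 13**2) + 7)*50 = ((-3 + 169) + 7)*50 = (166 + 7)*50 = 173*50 = 8650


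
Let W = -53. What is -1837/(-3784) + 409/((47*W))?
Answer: 275301/856904 ≈ 0.32127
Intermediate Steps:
-1837/(-3784) + 409/((47*W)) = -1837/(-3784) + 409/((47*(-53))) = -1837*(-1/3784) + 409/(-2491) = 167/344 + 409*(-1/2491) = 167/344 - 409/2491 = 275301/856904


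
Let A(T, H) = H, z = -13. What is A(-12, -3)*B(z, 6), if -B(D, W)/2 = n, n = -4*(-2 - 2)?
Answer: 96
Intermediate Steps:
n = 16 (n = -4*(-4) = 16)
B(D, W) = -32 (B(D, W) = -2*16 = -32)
A(-12, -3)*B(z, 6) = -3*(-32) = 96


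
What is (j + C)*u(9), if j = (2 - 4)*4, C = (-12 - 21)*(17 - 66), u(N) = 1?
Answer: 1609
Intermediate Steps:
C = 1617 (C = -33*(-49) = 1617)
j = -8 (j = -2*4 = -8)
(j + C)*u(9) = (-8 + 1617)*1 = 1609*1 = 1609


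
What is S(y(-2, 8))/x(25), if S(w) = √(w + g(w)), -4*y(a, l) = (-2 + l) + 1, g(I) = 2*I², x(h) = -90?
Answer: -√70/360 ≈ -0.023241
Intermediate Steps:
y(a, l) = ¼ - l/4 (y(a, l) = -((-2 + l) + 1)/4 = -(-1 + l)/4 = ¼ - l/4)
S(w) = √(w + 2*w²)
S(y(-2, 8))/x(25) = √((¼ - ¼*8)*(1 + 2*(¼ - ¼*8)))/(-90) = √((¼ - 2)*(1 + 2*(¼ - 2)))*(-1/90) = √(-7*(1 + 2*(-7/4))/4)*(-1/90) = √(-7*(1 - 7/2)/4)*(-1/90) = √(-7/4*(-5/2))*(-1/90) = √(35/8)*(-1/90) = (√70/4)*(-1/90) = -√70/360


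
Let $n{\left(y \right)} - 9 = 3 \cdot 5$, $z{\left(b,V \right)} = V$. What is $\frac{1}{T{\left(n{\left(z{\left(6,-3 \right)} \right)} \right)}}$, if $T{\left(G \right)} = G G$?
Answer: $\frac{1}{576} \approx 0.0017361$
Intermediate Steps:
$n{\left(y \right)} = 24$ ($n{\left(y \right)} = 9 + 3 \cdot 5 = 9 + 15 = 24$)
$T{\left(G \right)} = G^{2}$
$\frac{1}{T{\left(n{\left(z{\left(6,-3 \right)} \right)} \right)}} = \frac{1}{24^{2}} = \frac{1}{576}$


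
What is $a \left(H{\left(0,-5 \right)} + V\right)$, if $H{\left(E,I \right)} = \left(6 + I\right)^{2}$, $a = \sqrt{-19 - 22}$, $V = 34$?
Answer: $35 i \sqrt{41} \approx 224.11 i$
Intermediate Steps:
$a = i \sqrt{41}$ ($a = \sqrt{-41} = i \sqrt{41} \approx 6.4031 i$)
$a \left(H{\left(0,-5 \right)} + V\right) = i \sqrt{41} \left(\left(6 - 5\right)^{2} + 34\right) = i \sqrt{41} \left(1^{2} + 34\right) = i \sqrt{41} \left(1 + 34\right) = i \sqrt{41} \cdot 35 = 35 i \sqrt{41}$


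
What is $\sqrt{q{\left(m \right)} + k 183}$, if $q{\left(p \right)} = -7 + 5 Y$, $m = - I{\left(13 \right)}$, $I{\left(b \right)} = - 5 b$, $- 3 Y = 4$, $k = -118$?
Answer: $\frac{i \sqrt{194469}}{3} \approx 147.0 i$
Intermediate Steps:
$Y = - \frac{4}{3}$ ($Y = \left(- \frac{1}{3}\right) 4 = - \frac{4}{3} \approx -1.3333$)
$m = 65$ ($m = - \left(-5\right) 13 = \left(-1\right) \left(-65\right) = 65$)
$q{\left(p \right)} = - \frac{41}{3}$ ($q{\left(p \right)} = -7 + 5 \left(- \frac{4}{3}\right) = -7 - \frac{20}{3} = - \frac{41}{3}$)
$\sqrt{q{\left(m \right)} + k 183} = \sqrt{- \frac{41}{3} - 21594} = \sqrt{- \frac{64823}{3}} = \frac{i \sqrt{194469}}{3}$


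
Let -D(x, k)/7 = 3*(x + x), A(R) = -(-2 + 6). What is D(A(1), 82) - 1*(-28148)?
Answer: 28316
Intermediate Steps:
A(R) = -4 (A(R) = -1*4 = -4)
D(x, k) = -42*x (D(x, k) = -21*(x + x) = -21*2*x = -42*x)
D(A(1), 82) - 1*(-28148) = -42*(-4) - 1*(-28148) = 168 + 28148 = 28316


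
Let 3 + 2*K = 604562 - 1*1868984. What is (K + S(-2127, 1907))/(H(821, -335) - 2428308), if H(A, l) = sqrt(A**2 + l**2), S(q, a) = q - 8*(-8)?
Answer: 770108135427/2948339478299 + 1268551*sqrt(786266)/11793357913196 ≈ 0.26130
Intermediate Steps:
S(q, a) = 64 + q (S(q, a) = q + 64 = 64 + q)
K = -1264425/2 (K = -3/2 + (604562 - 1*1868984)/2 = -3/2 + (604562 - 1868984)/2 = -3/2 + (1/2)*(-1264422) = -3/2 - 632211 = -1264425/2 ≈ -6.3221e+5)
(K + S(-2127, 1907))/(H(821, -335) - 2428308) = (-1264425/2 + (64 - 2127))/(sqrt(821**2 + (-335)**2) - 2428308) = (-1264425/2 - 2063)/(sqrt(674041 + 112225) - 2428308) = -1268551/(2*(sqrt(786266) - 2428308)) = -1268551/(2*(-2428308 + sqrt(786266)))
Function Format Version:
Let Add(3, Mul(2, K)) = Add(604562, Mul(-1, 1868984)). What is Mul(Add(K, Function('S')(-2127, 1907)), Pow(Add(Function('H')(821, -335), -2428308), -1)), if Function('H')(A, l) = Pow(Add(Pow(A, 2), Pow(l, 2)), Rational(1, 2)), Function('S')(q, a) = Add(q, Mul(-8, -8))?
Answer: Add(Rational(770108135427, 2948339478299), Mul(Rational(1268551, 11793357913196), Pow(786266, Rational(1, 2)))) ≈ 0.26130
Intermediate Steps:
Function('S')(q, a) = Add(64, q) (Function('S')(q, a) = Add(q, 64) = Add(64, q))
K = Rational(-1264425, 2) (K = Add(Rational(-3, 2), Mul(Rational(1, 2), Add(604562, Mul(-1, 1868984)))) = Add(Rational(-3, 2), Mul(Rational(1, 2), Add(604562, -1868984))) = Add(Rational(-3, 2), Mul(Rational(1, 2), -1264422)) = Add(Rational(-3, 2), -632211) = Rational(-1264425, 2) ≈ -6.3221e+5)
Mul(Add(K, Function('S')(-2127, 1907)), Pow(Add(Function('H')(821, -335), -2428308), -1)) = Mul(Add(Rational(-1264425, 2), Add(64, -2127)), Pow(Add(Pow(Add(Pow(821, 2), Pow(-335, 2)), Rational(1, 2)), -2428308), -1)) = Mul(Add(Rational(-1264425, 2), -2063), Pow(Add(Pow(Add(674041, 112225), Rational(1, 2)), -2428308), -1)) = Mul(Rational(-1268551, 2), Pow(Add(Pow(786266, Rational(1, 2)), -2428308), -1)) = Mul(Rational(-1268551, 2), Pow(Add(-2428308, Pow(786266, Rational(1, 2))), -1))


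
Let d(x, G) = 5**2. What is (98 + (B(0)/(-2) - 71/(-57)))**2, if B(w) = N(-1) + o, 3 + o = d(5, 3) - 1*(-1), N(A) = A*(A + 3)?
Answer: 102353689/12996 ≈ 7875.8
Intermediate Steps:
d(x, G) = 25
N(A) = A*(3 + A)
o = 23 (o = -3 + (25 - 1*(-1)) = -3 + (25 + 1) = -3 + 26 = 23)
B(w) = 21 (B(w) = -(3 - 1) + 23 = -1*2 + 23 = -2 + 23 = 21)
(98 + (B(0)/(-2) - 71/(-57)))**2 = (98 + (21/(-2) - 71/(-57)))**2 = (98 + (21*(-1/2) - 71*(-1/57)))**2 = (98 + (-21/2 + 71/57))**2 = (98 - 1055/114)**2 = (10117/114)**2 = 102353689/12996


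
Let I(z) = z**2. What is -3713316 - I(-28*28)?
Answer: -4327972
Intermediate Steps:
-3713316 - I(-28*28) = -3713316 - (-28*28)**2 = -3713316 - 1*(-784)**2 = -3713316 - 1*614656 = -3713316 - 614656 = -4327972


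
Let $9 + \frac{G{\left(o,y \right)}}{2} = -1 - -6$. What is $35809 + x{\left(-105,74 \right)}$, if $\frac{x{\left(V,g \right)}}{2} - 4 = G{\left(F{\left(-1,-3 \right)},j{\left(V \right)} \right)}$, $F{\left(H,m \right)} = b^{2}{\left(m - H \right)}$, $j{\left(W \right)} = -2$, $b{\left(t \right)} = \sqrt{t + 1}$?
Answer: $35801$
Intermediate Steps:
$b{\left(t \right)} = \sqrt{1 + t}$
$F{\left(H,m \right)} = 1 + m - H$ ($F{\left(H,m \right)} = \left(\sqrt{1 - \left(H - m\right)}\right)^{2} = \left(\sqrt{1 + m - H}\right)^{2} = 1 + m - H$)
$G{\left(o,y \right)} = -8$ ($G{\left(o,y \right)} = -18 + 2 \left(-1 - -6\right) = -18 + 2 \left(-1 + 6\right) = -18 + 2 \cdot 5 = -18 + 10 = -8$)
$x{\left(V,g \right)} = -8$ ($x{\left(V,g \right)} = 8 + 2 \left(-8\right) = 8 - 16 = -8$)
$35809 + x{\left(-105,74 \right)} = 35809 - 8 = 35801$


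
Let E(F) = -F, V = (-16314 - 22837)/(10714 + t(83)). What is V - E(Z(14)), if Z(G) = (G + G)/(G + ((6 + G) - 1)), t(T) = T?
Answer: -109963/39589 ≈ -2.7776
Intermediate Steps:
V = -39151/10797 (V = (-16314 - 22837)/(10714 + 83) = -39151/10797 ≈ -3.6261)
Z(G) = 2*G/(5 + 2*G) (Z(G) = (2*G)/(G + (5 + G)) = (2*G)/(5 + 2*G) = 2*G/(5 + 2*G))
V - E(Z(14)) = -39151/10797 - (-1)*2*14/(5 + 2*14) = -39151/10797 - (-1)*2*14/(5 + 28) = -39151/10797 - (-1)*2*14/33 = -39151/10797 - (-1)*2*14*(1/33) = -39151/10797 - (-1)*28/33 = -39151/10797 - 1*(-28/33) = -39151/10797 + 28/33 = -109963/39589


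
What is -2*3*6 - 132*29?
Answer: -3864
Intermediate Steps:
-2*3*6 - 132*29 = -6*6 - 3828 = -36 - 3828 = -3864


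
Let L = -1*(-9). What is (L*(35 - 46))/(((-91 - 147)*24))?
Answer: 33/1904 ≈ 0.017332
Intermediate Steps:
L = 9
(L*(35 - 46))/(((-91 - 147)*24)) = (9*(35 - 46))/(((-91 - 147)*24)) = (9*(-11))/((-238*24)) = -99/(-5712) = -99*(-1/5712) = 33/1904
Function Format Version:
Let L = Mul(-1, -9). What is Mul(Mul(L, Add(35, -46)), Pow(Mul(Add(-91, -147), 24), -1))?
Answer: Rational(33, 1904) ≈ 0.017332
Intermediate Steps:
L = 9
Mul(Mul(L, Add(35, -46)), Pow(Mul(Add(-91, -147), 24), -1)) = Mul(Mul(9, Add(35, -46)), Pow(Mul(Add(-91, -147), 24), -1)) = Mul(Mul(9, -11), Pow(Mul(-238, 24), -1)) = Mul(-99, Pow(-5712, -1)) = Mul(-99, Rational(-1, 5712)) = Rational(33, 1904)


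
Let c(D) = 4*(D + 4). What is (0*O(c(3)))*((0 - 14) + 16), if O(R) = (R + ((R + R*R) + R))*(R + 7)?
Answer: 0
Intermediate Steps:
c(D) = 16 + 4*D (c(D) = 4*(4 + D) = 16 + 4*D)
O(R) = (7 + R)*(R² + 3*R) (O(R) = (R + ((R + R²) + R))*(7 + R) = (R + (R² + 2*R))*(7 + R) = (R² + 3*R)*(7 + R) = (7 + R)*(R² + 3*R))
(0*O(c(3)))*((0 - 14) + 16) = (0*((16 + 4*3)*(21 + (16 + 4*3)² + 10*(16 + 4*3))))*((0 - 14) + 16) = (0*((16 + 12)*(21 + (16 + 12)² + 10*(16 + 12))))*(-14 + 16) = (0*(28*(21 + 28² + 10*28)))*2 = (0*(28*(21 + 784 + 280)))*2 = (0*(28*1085))*2 = (0*30380)*2 = 0*2 = 0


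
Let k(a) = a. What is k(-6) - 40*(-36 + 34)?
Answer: 74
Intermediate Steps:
k(-6) - 40*(-36 + 34) = -6 - 40*(-36 + 34) = -6 - 40*(-2) = -6 + 80 = 74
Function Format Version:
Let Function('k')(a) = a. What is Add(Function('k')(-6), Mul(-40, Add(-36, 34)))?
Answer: 74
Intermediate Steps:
Add(Function('k')(-6), Mul(-40, Add(-36, 34))) = Add(-6, Mul(-40, Add(-36, 34))) = Add(-6, Mul(-40, -2)) = Add(-6, 80) = 74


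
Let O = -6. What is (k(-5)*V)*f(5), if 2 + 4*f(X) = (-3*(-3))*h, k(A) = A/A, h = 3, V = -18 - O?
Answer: -75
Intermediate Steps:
V = -12 (V = -18 - 1*(-6) = -18 + 6 = -12)
k(A) = 1
f(X) = 25/4 (f(X) = -1/2 + (-3*(-3)*3)/4 = -1/2 + (9*3)/4 = -1/2 + (1/4)*27 = -1/2 + 27/4 = 25/4)
(k(-5)*V)*f(5) = (1*(-12))*(25/4) = -12*25/4 = -75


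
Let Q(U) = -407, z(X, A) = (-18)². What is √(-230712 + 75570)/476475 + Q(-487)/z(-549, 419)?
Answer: -407/324 + 13*I*√102/158825 ≈ -1.2562 + 0.00082666*I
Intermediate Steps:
z(X, A) = 324
√(-230712 + 75570)/476475 + Q(-487)/z(-549, 419) = √(-230712 + 75570)/476475 - 407/324 = √(-155142)*(1/476475) - 407*1/324 = (39*I*√102)*(1/476475) - 407/324 = 13*I*√102/158825 - 407/324 = -407/324 + 13*I*√102/158825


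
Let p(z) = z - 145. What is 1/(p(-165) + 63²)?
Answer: 1/3659 ≈ 0.00027330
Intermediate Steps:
p(z) = -145 + z
1/(p(-165) + 63²) = 1/((-145 - 165) + 63²) = 1/(-310 + 3969) = 1/3659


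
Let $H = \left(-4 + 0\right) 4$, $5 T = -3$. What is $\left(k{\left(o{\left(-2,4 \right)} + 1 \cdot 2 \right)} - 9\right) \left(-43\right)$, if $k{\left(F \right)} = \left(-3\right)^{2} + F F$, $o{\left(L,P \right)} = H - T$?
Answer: $- \frac{193027}{25} \approx -7721.1$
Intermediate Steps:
$T = - \frac{3}{5}$ ($T = \frac{1}{5} \left(-3\right) = - \frac{3}{5} \approx -0.6$)
$H = -16$ ($H = \left(-4\right) 4 = -16$)
$o{\left(L,P \right)} = - \frac{77}{5}$ ($o{\left(L,P \right)} = -16 - - \frac{3}{5} = -16 + \frac{3}{5} = - \frac{77}{5}$)
$k{\left(F \right)} = 9 + F^{2}$
$\left(k{\left(o{\left(-2,4 \right)} + 1 \cdot 2 \right)} - 9\right) \left(-43\right) = \left(\left(9 + \left(- \frac{77}{5} + 1 \cdot 2\right)^{2}\right) - 9\right) \left(-43\right) = \left(\left(9 + \left(- \frac{77}{5} + 2\right)^{2}\right) - 9\right) \left(-43\right) = \left(\left(9 + \left(- \frac{67}{5}\right)^{2}\right) - 9\right) \left(-43\right) = \left(\left(9 + \frac{4489}{25}\right) - 9\right) \left(-43\right) = \left(\frac{4714}{25} - 9\right) \left(-43\right) = \frac{4489}{25} \left(-43\right) = - \frac{193027}{25}$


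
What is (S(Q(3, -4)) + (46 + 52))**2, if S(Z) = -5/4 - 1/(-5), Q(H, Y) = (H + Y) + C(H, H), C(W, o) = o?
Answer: 3759721/400 ≈ 9399.3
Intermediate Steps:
Q(H, Y) = Y + 2*H (Q(H, Y) = (H + Y) + H = Y + 2*H)
S(Z) = -21/20 (S(Z) = -5*1/4 - 1*(-1/5) = -5/4 + 1/5 = -21/20)
(S(Q(3, -4)) + (46 + 52))**2 = (-21/20 + (46 + 52))**2 = (-21/20 + 98)**2 = (1939/20)**2 = 3759721/400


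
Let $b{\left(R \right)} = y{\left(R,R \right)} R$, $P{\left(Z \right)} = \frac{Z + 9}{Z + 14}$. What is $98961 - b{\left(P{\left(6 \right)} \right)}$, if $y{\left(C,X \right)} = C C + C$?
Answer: $\frac{6333441}{64} \approx 98960.0$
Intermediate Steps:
$y{\left(C,X \right)} = C + C^{2}$ ($y{\left(C,X \right)} = C^{2} + C = C + C^{2}$)
$P{\left(Z \right)} = \frac{9 + Z}{14 + Z}$
$b{\left(R \right)} = R^{2} \left(1 + R\right)$ ($b{\left(R \right)} = R \left(1 + R\right) R = R^{2} \left(1 + R\right)$)
$98961 - b{\left(P{\left(6 \right)} \right)} = 98961 - \left(\frac{9 + 6}{14 + 6}\right)^{2} \left(1 + \frac{9 + 6}{14 + 6}\right) = 98961 - \left(\frac{1}{20} \cdot 15\right)^{2} \left(1 + \frac{1}{20} \cdot 15\right) = 98961 - \left(\frac{3}{4}\right)^{2} \left(1 + \frac{3}{4}\right) = 98961 - \frac{9}{16} \cdot \frac{7}{4} = 98961 - \frac{63}{64} = \frac{6333441}{64}$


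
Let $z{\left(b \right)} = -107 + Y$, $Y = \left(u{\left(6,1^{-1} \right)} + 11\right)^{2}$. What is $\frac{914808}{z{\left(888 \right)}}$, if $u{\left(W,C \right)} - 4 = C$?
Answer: $\frac{914808}{149} \approx 6139.6$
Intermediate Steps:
$u{\left(W,C \right)} = 4 + C$
$Y = 256$ ($Y = \left(\left(4 + 1^{-1}\right) + 11\right)^{2} = \left(\left(4 + 1\right) + 11\right)^{2} = \left(5 + 11\right)^{2} = 16^{2} = 256$)
$z{\left(b \right)} = 149$ ($z{\left(b \right)} = -107 + 256 = 149$)
$\frac{914808}{z{\left(888 \right)}} = \frac{914808}{149}$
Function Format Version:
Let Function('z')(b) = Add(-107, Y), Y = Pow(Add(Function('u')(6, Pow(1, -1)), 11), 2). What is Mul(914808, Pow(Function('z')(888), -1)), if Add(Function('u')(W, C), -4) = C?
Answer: Rational(914808, 149) ≈ 6139.6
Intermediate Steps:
Function('u')(W, C) = Add(4, C)
Y = 256 (Y = Pow(Add(Add(4, Pow(1, -1)), 11), 2) = Pow(Add(Add(4, 1), 11), 2) = Pow(Add(5, 11), 2) = Pow(16, 2) = 256)
Function('z')(b) = 149 (Function('z')(b) = Add(-107, 256) = 149)
Mul(914808, Pow(Function('z')(888), -1)) = Mul(914808, Pow(149, -1)) = Mul(914808, Rational(1, 149)) = Rational(914808, 149)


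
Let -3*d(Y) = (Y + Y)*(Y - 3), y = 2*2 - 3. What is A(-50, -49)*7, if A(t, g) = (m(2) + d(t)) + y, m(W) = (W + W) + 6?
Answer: -36869/3 ≈ -12290.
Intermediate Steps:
y = 1 (y = 4 - 3 = 1)
m(W) = 6 + 2*W (m(W) = 2*W + 6 = 6 + 2*W)
d(Y) = -2*Y*(-3 + Y)/3 (d(Y) = -(Y + Y)*(Y - 3)/3 = -2*Y*(-3 + Y)/3)
A(t, g) = 11 + 2*t*(3 - t)/3 (A(t, g) = ((6 + 2*2) + 2*t*(3 - t)/3) + 1 = ((6 + 4) + 2*t*(3 - t)/3) + 1 = (10 + 2*t*(3 - t)/3) + 1 = 11 + 2*t*(3 - t)/3)
A(-50, -49)*7 = (11 - ⅔*(-50)*(-3 - 50))*7 = (11 - ⅔*(-50)*(-53))*7 = (11 - 5300/3)*7 = -5267/3*7 = -36869/3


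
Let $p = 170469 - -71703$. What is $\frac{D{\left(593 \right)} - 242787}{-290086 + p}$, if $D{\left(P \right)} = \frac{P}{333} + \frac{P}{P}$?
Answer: $\frac{80847145}{15955362} \approx 5.0671$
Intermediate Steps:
$D{\left(P \right)} = 1 + \frac{P}{333}$ ($D{\left(P \right)} = P \frac{1}{333} + 1 = \frac{P}{333} + 1 = 1 + \frac{P}{333}$)
$p = 242172$ ($p = 170469 + 71703 = 242172$)
$\frac{D{\left(593 \right)} - 242787}{-290086 + p} = \frac{\left(1 + \frac{1}{333} \cdot 593\right) - 242787}{-290086 + 242172} = \frac{\left(1 + \frac{593}{333}\right) - 242787}{-47914} = \left(\frac{926}{333} - 242787\right) \left(- \frac{1}{47914}\right) = \left(- \frac{80847145}{333}\right) \left(- \frac{1}{47914}\right) = \frac{80847145}{15955362}$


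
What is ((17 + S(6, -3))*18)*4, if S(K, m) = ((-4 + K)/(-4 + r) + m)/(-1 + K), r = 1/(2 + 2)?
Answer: 29328/25 ≈ 1173.1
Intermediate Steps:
r = 1/4 ≈ 0.25000
S(K, m) = (16/15 + m - 4*K/15)/(-1 + K) (S(K, m) = ((-4 + K)/(-4 + 1/4) + m)/(-1 + K) = ((-4 + K)/(-15/4) + m)/(-1 + K) = ((-4 + K)*(-4/15) + m)/(-1 + K) = ((16/15 - 4*K/15) + m)/(-1 + K) = (16/15 + m - 4*K/15)/(-1 + K))
((17 + S(6, -3))*18)*4 = ((17 + (-16 - 15*(-3) + 4*6)/(15*(1 - 1*6)))*18)*4 = ((17 + (-16 + 45 + 24)/(15*(1 - 6)))*18)*4 = ((17 + (1/15)*53/(-5))*18)*4 = ((17 + (1/15)*(-1/5)*53)*18)*4 = ((17 - 53/75)*18)*4 = ((1222/75)*18)*4 = (7332/25)*4 = 29328/25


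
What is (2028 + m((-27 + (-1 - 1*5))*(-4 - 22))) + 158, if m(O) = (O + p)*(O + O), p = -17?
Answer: 1445342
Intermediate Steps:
m(O) = 2*O*(-17 + O) (m(O) = (O - 17)*(O + O) = (-17 + O)*(2*O) = 2*O*(-17 + O))
(2028 + m((-27 + (-1 - 1*5))*(-4 - 22))) + 158 = (2028 + 2*((-27 + (-1 - 1*5))*(-4 - 22))*(-17 + (-27 + (-1 - 1*5))*(-4 - 22))) + 158 = (2028 + 2*((-27 + (-1 - 5))*(-26))*(-17 + (-27 + (-1 - 5))*(-26))) + 158 = (2028 + 2*((-27 - 6)*(-26))*(-17 + (-27 - 6)*(-26))) + 158 = (2028 + 2*(-33*(-26))*(-17 - 33*(-26))) + 158 = (2028 + 2*858*(-17 + 858)) + 158 = (2028 + 2*858*841) + 158 = (2028 + 1443156) + 158 = 1445184 + 158 = 1445342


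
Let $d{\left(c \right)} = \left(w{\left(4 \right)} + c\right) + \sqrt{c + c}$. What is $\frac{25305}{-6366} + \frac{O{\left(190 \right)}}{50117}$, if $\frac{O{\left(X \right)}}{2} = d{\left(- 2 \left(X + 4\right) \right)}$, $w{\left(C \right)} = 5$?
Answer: $- \frac{424362347}{106348274} + \frac{4 i \sqrt{194}}{50117} \approx -3.9903 + 0.0011117 i$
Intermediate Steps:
$d{\left(c \right)} = 5 + c + \sqrt{2} \sqrt{c}$ ($d{\left(c \right)} = \left(5 + c\right) + \sqrt{c + c} = \left(5 + c\right) + \sqrt{2 c} = \left(5 + c\right) + \sqrt{2} \sqrt{c} = 5 + c + \sqrt{2} \sqrt{c}$)
$O{\left(X \right)} = -6 - 4 X + 2 \sqrt{2} \sqrt{-8 - 2 X}$ ($O{\left(X \right)} = 2 \left(5 - 2 \left(X + 4\right) + \sqrt{2} \sqrt{- 2 \left(X + 4\right)}\right) = 2 \left(5 - 2 \left(4 + X\right) + \sqrt{2} \sqrt{- 2 \left(4 + X\right)}\right) = 2 \left(5 - \left(8 + 2 X\right) + \sqrt{2} \sqrt{-8 - 2 X}\right) = 2 \left(-3 - 2 X + \sqrt{2} \sqrt{-8 - 2 X}\right) = -6 - 4 X + 2 \sqrt{2} \sqrt{-8 - 2 X}$)
$\frac{25305}{-6366} + \frac{O{\left(190 \right)}}{50117} = \frac{25305}{-6366} + \frac{-6 - 760 + 4 \sqrt{-4 - 190}}{50117} = 25305 \left(- \frac{1}{6366}\right) + \left(-6 - 760 + 4 \sqrt{-4 - 190}\right) \frac{1}{50117} = - \frac{8435}{2122} + \left(-6 - 760 + 4 \sqrt{-194}\right) \frac{1}{50117} = - \frac{8435}{2122} + \left(-6 - 760 + 4 i \sqrt{194}\right) \frac{1}{50117} = - \frac{8435}{2122} + \left(-766 + 4 i \sqrt{194}\right) \frac{1}{50117} = - \frac{8435}{2122} - \left(\frac{766}{50117} - \frac{4 i \sqrt{194}}{50117}\right) = - \frac{424362347}{106348274} + \frac{4 i \sqrt{194}}{50117}$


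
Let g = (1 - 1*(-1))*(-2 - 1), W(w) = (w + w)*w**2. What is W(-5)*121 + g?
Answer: -30256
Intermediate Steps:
W(w) = 2*w**3 (W(w) = (2*w)*w**2 = 2*w**3)
g = -6 (g = (1 + 1)*(-3) = 2*(-3) = -6)
W(-5)*121 + g = (2*(-5)**3)*121 - 6 = (2*(-125))*121 - 6 = -250*121 - 6 = -30250 - 6 = -30256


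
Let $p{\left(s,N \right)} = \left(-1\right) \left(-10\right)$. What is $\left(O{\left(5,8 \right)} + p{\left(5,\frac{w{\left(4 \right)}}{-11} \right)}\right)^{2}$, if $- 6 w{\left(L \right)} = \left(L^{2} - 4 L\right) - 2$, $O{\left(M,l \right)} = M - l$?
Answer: $49$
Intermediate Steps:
$w{\left(L \right)} = \frac{1}{3} - \frac{L^{2}}{6} + \frac{2 L}{3}$ ($w{\left(L \right)} = - \frac{\left(L^{2} - 4 L\right) - 2}{6} = - \frac{-2 + L^{2} - 4 L}{6} = \frac{1}{3} - \frac{L^{2}}{6} + \frac{2 L}{3}$)
$p{\left(s,N \right)} = 10$
$\left(O{\left(5,8 \right)} + p{\left(5,\frac{w{\left(4 \right)}}{-11} \right)}\right)^{2} = \left(\left(5 - 8\right) + 10\right)^{2} = \left(-3 + 10\right)^{2} = 7^{2} = 49$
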